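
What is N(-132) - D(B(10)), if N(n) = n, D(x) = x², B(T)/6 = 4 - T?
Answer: -1428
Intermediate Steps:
B(T) = 24 - 6*T (B(T) = 6*(4 - T) = 24 - 6*T)
N(-132) - D(B(10)) = -132 - (24 - 6*10)² = -132 - (24 - 60)² = -132 - 1*(-36)² = -132 - 1*1296 = -132 - 1296 = -1428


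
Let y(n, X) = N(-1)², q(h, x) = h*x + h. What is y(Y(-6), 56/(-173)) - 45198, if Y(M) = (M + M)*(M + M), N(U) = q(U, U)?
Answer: -45198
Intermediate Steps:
q(h, x) = h + h*x
N(U) = U*(1 + U)
Y(M) = 4*M² (Y(M) = (2*M)*(2*M) = 4*M²)
y(n, X) = 0 (y(n, X) = (-(1 - 1))² = (-1*0)² = 0² = 0)
y(Y(-6), 56/(-173)) - 45198 = 0 - 45198 = -45198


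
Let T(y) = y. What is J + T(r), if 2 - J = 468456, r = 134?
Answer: -468320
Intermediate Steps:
J = -468454 (J = 2 - 1*468456 = 2 - 468456 = -468454)
J + T(r) = -468454 + 134 = -468320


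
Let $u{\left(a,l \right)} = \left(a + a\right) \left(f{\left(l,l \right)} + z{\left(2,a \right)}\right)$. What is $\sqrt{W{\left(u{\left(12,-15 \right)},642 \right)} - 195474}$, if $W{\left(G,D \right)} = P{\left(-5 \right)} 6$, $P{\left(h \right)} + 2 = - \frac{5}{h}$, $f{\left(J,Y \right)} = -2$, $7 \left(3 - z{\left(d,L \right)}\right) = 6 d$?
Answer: $6 i \sqrt{5430} \approx 442.13 i$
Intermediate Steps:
$z{\left(d,L \right)} = 3 - \frac{6 d}{7}$
$P{\left(h \right)} = -2 - \frac{5}{h}$
$u{\left(a,l \right)} = - \frac{10 a}{7}$ ($u{\left(a,l \right)} = \left(a + a\right) \left(-2 + \left(3 - \frac{12}{7}\right)\right) = 2 a \left(-2 + \left(3 - \frac{12}{7}\right)\right) = 2 a \left(-2 + \frac{9}{7}\right) = 2 a \left(- \frac{5}{7}\right) = - \frac{10 a}{7}$)
$W{\left(G,D \right)} = -6$ ($W{\left(G,D \right)} = \left(-2 - \frac{5}{-5}\right) 6 = \left(-2 - -1\right) 6 = \left(-2 + 1\right) 6 = \left(-1\right) 6 = -6$)
$\sqrt{W{\left(u{\left(12,-15 \right)},642 \right)} - 195474} = \sqrt{-6 - 195474} = \sqrt{-195480} = 6 i \sqrt{5430}$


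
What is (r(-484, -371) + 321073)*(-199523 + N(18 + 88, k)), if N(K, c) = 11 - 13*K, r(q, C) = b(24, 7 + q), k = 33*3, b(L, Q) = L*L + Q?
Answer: -64520243080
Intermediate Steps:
b(L, Q) = Q + L² (b(L, Q) = L² + Q = Q + L²)
k = 99
r(q, C) = 583 + q (r(q, C) = (7 + q) + 24² = (7 + q) + 576 = 583 + q)
(r(-484, -371) + 321073)*(-199523 + N(18 + 88, k)) = ((583 - 484) + 321073)*(-199523 + (11 - 13*(18 + 88))) = (99 + 321073)*(-199523 + (11 - 13*106)) = 321172*(-199523 + (11 - 1378)) = 321172*(-199523 - 1367) = 321172*(-200890) = -64520243080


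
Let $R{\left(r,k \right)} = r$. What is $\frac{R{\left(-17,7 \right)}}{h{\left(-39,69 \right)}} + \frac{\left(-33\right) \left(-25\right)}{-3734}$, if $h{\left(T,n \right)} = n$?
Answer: $- \frac{120403}{257646} \approx -0.46732$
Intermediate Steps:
$\frac{R{\left(-17,7 \right)}}{h{\left(-39,69 \right)}} + \frac{\left(-33\right) \left(-25\right)}{-3734} = - \frac{17}{69} + \frac{\left(-33\right) \left(-25\right)}{-3734} = \left(-17\right) \frac{1}{69} + 825 \left(- \frac{1}{3734}\right) = - \frac{17}{69} - \frac{825}{3734} = - \frac{120403}{257646}$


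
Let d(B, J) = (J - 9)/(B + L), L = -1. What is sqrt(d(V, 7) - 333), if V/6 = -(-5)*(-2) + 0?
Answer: I*sqrt(1238971)/61 ≈ 18.247*I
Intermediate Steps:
V = -60 (V = 6*(-(-5)*(-2) + 0) = 6*(-1*10 + 0) = 6*(-10 + 0) = 6*(-10) = -60)
d(B, J) = (-9 + J)/(-1 + B) (d(B, J) = (J - 9)/(B - 1) = (-9 + J)/(-1 + B))
sqrt(d(V, 7) - 333) = sqrt((-9 + 7)/(-1 - 60) - 333) = sqrt(-2/(-61) - 333) = sqrt(-1/61*(-2) - 333) = sqrt(2/61 - 333) = sqrt(-20311/61) = I*sqrt(1238971)/61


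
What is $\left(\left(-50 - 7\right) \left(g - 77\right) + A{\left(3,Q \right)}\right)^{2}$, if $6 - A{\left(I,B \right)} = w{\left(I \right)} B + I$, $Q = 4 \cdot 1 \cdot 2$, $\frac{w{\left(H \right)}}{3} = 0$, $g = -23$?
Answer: $32524209$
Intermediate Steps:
$w{\left(H \right)} = 0$ ($w{\left(H \right)} = 3 \cdot 0 = 0$)
$Q = 8$ ($Q = 4 \cdot 2 = 8$)
$A{\left(I,B \right)} = 6 - I$ ($A{\left(I,B \right)} = 6 - \left(0 B + I\right) = 6 - \left(0 + I\right) = 6 - I$)
$\left(\left(-50 - 7\right) \left(g - 77\right) + A{\left(3,Q \right)}\right)^{2} = \left(\left(-50 - 7\right) \left(-23 - 77\right) + \left(6 - 3\right)\right)^{2} = \left(\left(-57\right) \left(-100\right) + \left(6 - 3\right)\right)^{2} = \left(5700 + 3\right)^{2} = 5703^{2} = 32524209$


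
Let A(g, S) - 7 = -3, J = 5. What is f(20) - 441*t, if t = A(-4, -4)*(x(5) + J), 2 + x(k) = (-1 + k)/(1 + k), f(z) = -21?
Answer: -6489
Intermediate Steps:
x(k) = -2 + (-1 + k)/(1 + k)
A(g, S) = 4 (A(g, S) = 7 - 3 = 4)
t = 44/3 (t = 4*((-3 - 1*5)/(1 + 5) + 5) = 4*((-3 - 5)/6 + 5) = 4*((1/6)*(-8) + 5) = 4*(-4/3 + 5) = 4*(11/3) = 44/3 ≈ 14.667)
f(20) - 441*t = -21 - 441*44/3 = -21 - 6468 = -6489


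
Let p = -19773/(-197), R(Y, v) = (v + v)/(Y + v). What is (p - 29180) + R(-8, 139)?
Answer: -750403231/25807 ≈ -29078.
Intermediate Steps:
R(Y, v) = 2*v/(Y + v) (R(Y, v) = (2*v)/(Y + v) = 2*v/(Y + v))
p = 19773/197 (p = -19773*(-1/197) = 19773/197 ≈ 100.37)
(p - 29180) + R(-8, 139) = (19773/197 - 29180) + 2*139/(-8 + 139) = -5728687/197 + 2*139/131 = -5728687/197 + 2*139*(1/131) = -5728687/197 + 278/131 = -750403231/25807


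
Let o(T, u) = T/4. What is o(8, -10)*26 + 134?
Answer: 186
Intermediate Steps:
o(T, u) = T/4 (o(T, u) = T*(1/4) = T/4)
o(8, -10)*26 + 134 = ((1/4)*8)*26 + 134 = 2*26 + 134 = 52 + 134 = 186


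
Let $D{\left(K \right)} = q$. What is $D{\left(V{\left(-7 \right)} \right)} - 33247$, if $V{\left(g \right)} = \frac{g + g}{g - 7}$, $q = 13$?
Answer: $-33234$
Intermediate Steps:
$V{\left(g \right)} = \frac{2 g}{-7 + g}$
$D{\left(K \right)} = 13$
$D{\left(V{\left(-7 \right)} \right)} - 33247 = 13 - 33247 = -33234$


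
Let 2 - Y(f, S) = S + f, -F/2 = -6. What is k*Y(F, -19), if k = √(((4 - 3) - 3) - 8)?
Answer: 9*I*√10 ≈ 28.461*I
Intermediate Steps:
F = 12 (F = -2*(-6) = 12)
Y(f, S) = 2 - S - f (Y(f, S) = 2 - (S + f) = 2 + (-S - f) = 2 - S - f)
k = I*√10 (k = √((1 - 3) - 8) = √(-2 - 8) = √(-10) = I*√10 ≈ 3.1623*I)
k*Y(F, -19) = (I*√10)*(2 - 1*(-19) - 1*12) = (I*√10)*(2 + 19 - 12) = (I*√10)*9 = 9*I*√10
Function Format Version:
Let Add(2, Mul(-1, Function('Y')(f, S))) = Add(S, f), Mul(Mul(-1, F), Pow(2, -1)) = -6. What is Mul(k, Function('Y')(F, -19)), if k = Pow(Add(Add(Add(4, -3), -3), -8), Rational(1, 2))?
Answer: Mul(9, I, Pow(10, Rational(1, 2))) ≈ Mul(28.461, I)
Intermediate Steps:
F = 12 (F = Mul(-2, -6) = 12)
Function('Y')(f, S) = Add(2, Mul(-1, S), Mul(-1, f)) (Function('Y')(f, S) = Add(2, Mul(-1, Add(S, f))) = Add(2, Add(Mul(-1, S), Mul(-1, f))) = Add(2, Mul(-1, S), Mul(-1, f)))
k = Mul(I, Pow(10, Rational(1, 2))) (k = Pow(Add(Add(1, -3), -8), Rational(1, 2)) = Pow(Add(-2, -8), Rational(1, 2)) = Pow(-10, Rational(1, 2)) = Mul(I, Pow(10, Rational(1, 2))) ≈ Mul(3.1623, I))
Mul(k, Function('Y')(F, -19)) = Mul(Mul(I, Pow(10, Rational(1, 2))), Add(2, Mul(-1, -19), Mul(-1, 12))) = Mul(Mul(I, Pow(10, Rational(1, 2))), Add(2, 19, -12)) = Mul(Mul(I, Pow(10, Rational(1, 2))), 9) = Mul(9, I, Pow(10, Rational(1, 2)))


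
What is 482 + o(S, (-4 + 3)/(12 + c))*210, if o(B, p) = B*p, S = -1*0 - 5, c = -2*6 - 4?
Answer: 439/2 ≈ 219.50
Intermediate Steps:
c = -16 (c = -12 - 4 = -16)
S = -5 (S = 0 - 5 = -5)
482 + o(S, (-4 + 3)/(12 + c))*210 = 482 - 5*(-4 + 3)/(12 - 16)*210 = 482 - (-5)/(-4)*210 = 482 - (-5)*(-1)/4*210 = 482 - 5*¼*210 = 482 - 5/4*210 = 482 - 525/2 = 439/2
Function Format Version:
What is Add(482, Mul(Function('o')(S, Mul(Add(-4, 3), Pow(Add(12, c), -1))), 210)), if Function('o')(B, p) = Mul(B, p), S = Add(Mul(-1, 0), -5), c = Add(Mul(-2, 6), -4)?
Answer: Rational(439, 2) ≈ 219.50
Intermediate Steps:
c = -16 (c = Add(-12, -4) = -16)
S = -5 (S = Add(0, -5) = -5)
Add(482, Mul(Function('o')(S, Mul(Add(-4, 3), Pow(Add(12, c), -1))), 210)) = Add(482, Mul(Mul(-5, Mul(Add(-4, 3), Pow(Add(12, -16), -1))), 210)) = Add(482, Mul(Mul(-5, Mul(-1, Pow(-4, -1))), 210)) = Add(482, Mul(Mul(-5, Mul(-1, Rational(-1, 4))), 210)) = Add(482, Mul(Mul(-5, Rational(1, 4)), 210)) = Add(482, Mul(Rational(-5, 4), 210)) = Add(482, Rational(-525, 2)) = Rational(439, 2)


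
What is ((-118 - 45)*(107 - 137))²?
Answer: 23912100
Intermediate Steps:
((-118 - 45)*(107 - 137))² = (-163*(-30))² = 4890² = 23912100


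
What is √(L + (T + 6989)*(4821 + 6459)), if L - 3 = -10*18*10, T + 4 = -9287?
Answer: 9*I*√320597 ≈ 5095.9*I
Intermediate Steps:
T = -9291 (T = -4 - 9287 = -9291)
L = -1797 (L = 3 - 10*18*10 = 3 - 180*10 = 3 - 1800 = -1797)
√(L + (T + 6989)*(4821 + 6459)) = √(-1797 + (-9291 + 6989)*(4821 + 6459)) = √(-1797 - 2302*11280) = √(-1797 - 25966560) = √(-25968357) = 9*I*√320597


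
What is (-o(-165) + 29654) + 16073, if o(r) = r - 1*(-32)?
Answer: 45860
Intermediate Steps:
o(r) = 32 + r (o(r) = r + 32 = 32 + r)
(-o(-165) + 29654) + 16073 = (-(32 - 165) + 29654) + 16073 = (-1*(-133) + 29654) + 16073 = (133 + 29654) + 16073 = 29787 + 16073 = 45860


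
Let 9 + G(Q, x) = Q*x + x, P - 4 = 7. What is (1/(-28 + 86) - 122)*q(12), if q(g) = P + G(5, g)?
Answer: -261775/29 ≈ -9026.7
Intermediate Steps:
P = 11 (P = 4 + 7 = 11)
G(Q, x) = -9 + x + Q*x (G(Q, x) = -9 + (Q*x + x) = -9 + (x + Q*x) = -9 + x + Q*x)
q(g) = 2 + 6*g (q(g) = 11 + (-9 + g + 5*g) = 11 + (-9 + 6*g) = 2 + 6*g)
(1/(-28 + 86) - 122)*q(12) = (1/(-28 + 86) - 122)*(2 + 6*12) = (1/58 - 122)*(2 + 72) = (1/58 - 122)*74 = -7075/58*74 = -261775/29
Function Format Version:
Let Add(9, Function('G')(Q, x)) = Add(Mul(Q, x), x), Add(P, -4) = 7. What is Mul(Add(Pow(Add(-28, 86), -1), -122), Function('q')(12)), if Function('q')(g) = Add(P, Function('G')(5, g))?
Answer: Rational(-261775, 29) ≈ -9026.7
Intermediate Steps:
P = 11 (P = Add(4, 7) = 11)
Function('G')(Q, x) = Add(-9, x, Mul(Q, x)) (Function('G')(Q, x) = Add(-9, Add(Mul(Q, x), x)) = Add(-9, Add(x, Mul(Q, x))) = Add(-9, x, Mul(Q, x)))
Function('q')(g) = Add(2, Mul(6, g)) (Function('q')(g) = Add(11, Add(-9, g, Mul(5, g))) = Add(11, Add(-9, Mul(6, g))) = Add(2, Mul(6, g)))
Mul(Add(Pow(Add(-28, 86), -1), -122), Function('q')(12)) = Mul(Add(Pow(Add(-28, 86), -1), -122), Add(2, Mul(6, 12))) = Mul(Add(Pow(58, -1), -122), Add(2, 72)) = Mul(Add(Rational(1, 58), -122), 74) = Mul(Rational(-7075, 58), 74) = Rational(-261775, 29)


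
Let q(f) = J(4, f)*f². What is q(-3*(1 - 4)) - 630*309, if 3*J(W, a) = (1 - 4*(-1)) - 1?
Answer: -194562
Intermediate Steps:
J(W, a) = 4/3 (J(W, a) = ((1 - 4*(-1)) - 1)/3 = ((1 + 4) - 1)/3 = (5 - 1)/3 = (⅓)*4 = 4/3)
q(f) = 4*f²/3
q(-3*(1 - 4)) - 630*309 = 4*(-3*(1 - 4))²/3 - 630*309 = 4*(-3*(-3))²/3 - 194670 = (4/3)*9² - 194670 = (4/3)*81 - 194670 = 108 - 194670 = -194562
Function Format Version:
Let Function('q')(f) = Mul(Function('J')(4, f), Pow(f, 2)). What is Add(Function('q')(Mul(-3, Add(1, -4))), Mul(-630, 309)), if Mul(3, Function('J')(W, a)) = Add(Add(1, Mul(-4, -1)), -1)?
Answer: -194562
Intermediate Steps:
Function('J')(W, a) = Rational(4, 3) (Function('J')(W, a) = Mul(Rational(1, 3), Add(Add(1, Mul(-4, -1)), -1)) = Mul(Rational(1, 3), Add(Add(1, 4), -1)) = Mul(Rational(1, 3), Add(5, -1)) = Mul(Rational(1, 3), 4) = Rational(4, 3))
Function('q')(f) = Mul(Rational(4, 3), Pow(f, 2))
Add(Function('q')(Mul(-3, Add(1, -4))), Mul(-630, 309)) = Add(Mul(Rational(4, 3), Pow(Mul(-3, Add(1, -4)), 2)), Mul(-630, 309)) = Add(Mul(Rational(4, 3), Pow(Mul(-3, -3), 2)), -194670) = Add(Mul(Rational(4, 3), Pow(9, 2)), -194670) = Add(Mul(Rational(4, 3), 81), -194670) = Add(108, -194670) = -194562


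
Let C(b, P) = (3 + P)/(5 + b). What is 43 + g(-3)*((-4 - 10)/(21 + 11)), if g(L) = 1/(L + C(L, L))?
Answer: 2071/48 ≈ 43.146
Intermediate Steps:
C(b, P) = (3 + P)/(5 + b)
g(L) = 1/(L + (3 + L)/(5 + L))
43 + g(-3)*((-4 - 10)/(21 + 11)) = 43 + ((5 - 3)/(3 - 3 - 3*(5 - 3)))*((-4 - 10)/(21 + 11)) = 43 + (2/(3 - 3 - 3*2))*(-14/32) = 43 + (2/(3 - 3 - 6))*(-14*1/32) = 43 + (2/(-6))*(-7/16) = 43 - 1/6*2*(-7/16) = 43 - 1/3*(-7/16) = 43 + 7/48 = 2071/48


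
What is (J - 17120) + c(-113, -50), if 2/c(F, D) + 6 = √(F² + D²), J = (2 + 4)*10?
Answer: -259874968/15233 + 2*√15269/15233 ≈ -17060.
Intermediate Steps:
J = 60 (J = 6*10 = 60)
c(F, D) = 2/(-6 + √(D² + F²)) (c(F, D) = 2/(-6 + √(F² + D²)) = 2/(-6 + √(D² + F²)))
(J - 17120) + c(-113, -50) = (60 - 17120) + 2/(-6 + √((-50)² + (-113)²)) = -17060 + 2/(-6 + √(2500 + 12769)) = -17060 + 2/(-6 + √15269)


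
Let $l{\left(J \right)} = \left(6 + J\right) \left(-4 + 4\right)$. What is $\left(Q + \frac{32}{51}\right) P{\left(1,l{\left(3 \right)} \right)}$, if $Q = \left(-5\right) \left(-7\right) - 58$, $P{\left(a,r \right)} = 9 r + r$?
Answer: $0$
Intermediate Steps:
$l{\left(J \right)} = 0$ ($l{\left(J \right)} = \left(6 + J\right) 0 = 0$)
$P{\left(a,r \right)} = 10 r$
$Q = -23$ ($Q = 35 - 58 = -23$)
$\left(Q + \frac{32}{51}\right) P{\left(1,l{\left(3 \right)} \right)} = \left(-23 + \frac{32}{51}\right) 10 \cdot 0 = \left(-23 + 32 \cdot \frac{1}{51}\right) 0 = \left(-23 + \frac{32}{51}\right) 0 = \left(- \frac{1141}{51}\right) 0 = 0$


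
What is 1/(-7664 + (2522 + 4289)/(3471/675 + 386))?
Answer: -88007/672953173 ≈ -0.00013078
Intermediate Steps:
1/(-7664 + (2522 + 4289)/(3471/675 + 386)) = 1/(-7664 + 6811/(3471*(1/675) + 386)) = 1/(-7664 + 6811/(1157/225 + 386)) = 1/(-7664 + 6811/(88007/225)) = 1/(-7664 + 6811*(225/88007)) = 1/(-7664 + 1532475/88007) = 1/(-672953173/88007) = -88007/672953173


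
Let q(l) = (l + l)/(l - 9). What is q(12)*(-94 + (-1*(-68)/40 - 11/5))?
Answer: -756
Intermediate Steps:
q(l) = 2*l/(-9 + l) (q(l) = (2*l)/(-9 + l) = 2*l/(-9 + l))
q(12)*(-94 + (-1*(-68)/40 - 11/5)) = (2*12/(-9 + 12))*(-94 + (-1*(-68)/40 - 11/5)) = (2*12/3)*(-94 + (68*(1/40) - 11*⅕)) = (2*12*(⅓))*(-94 + (17/10 - 11/5)) = 8*(-94 - ½) = 8*(-189/2) = -756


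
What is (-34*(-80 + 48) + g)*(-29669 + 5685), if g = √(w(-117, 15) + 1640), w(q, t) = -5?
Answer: -26094592 - 23984*√1635 ≈ -2.7064e+7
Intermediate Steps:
g = √1635 (g = √(-5 + 1640) = √1635 ≈ 40.435)
(-34*(-80 + 48) + g)*(-29669 + 5685) = (-34*(-80 + 48) + √1635)*(-29669 + 5685) = (-34*(-32) + √1635)*(-23984) = (1088 + √1635)*(-23984) = -26094592 - 23984*√1635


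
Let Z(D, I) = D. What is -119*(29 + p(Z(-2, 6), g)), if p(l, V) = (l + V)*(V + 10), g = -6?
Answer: 357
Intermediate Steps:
p(l, V) = (10 + V)*(V + l) (p(l, V) = (V + l)*(10 + V) = (10 + V)*(V + l))
-119*(29 + p(Z(-2, 6), g)) = -119*(29 + ((-6)² + 10*(-6) + 10*(-2) - 6*(-2))) = -119*(29 + (36 - 60 - 20 + 12)) = -119*(29 - 32) = -119*(-3) = 357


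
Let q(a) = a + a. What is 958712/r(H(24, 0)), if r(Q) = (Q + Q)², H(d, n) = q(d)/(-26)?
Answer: 20252791/288 ≈ 70322.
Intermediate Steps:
q(a) = 2*a
H(d, n) = -d/13 (H(d, n) = (2*d)/(-26) = (2*d)*(-1/26) = -d/13)
r(Q) = 4*Q² (r(Q) = (2*Q)² = 4*Q²)
958712/r(H(24, 0)) = 958712/((4*(-1/13*24)²)) = 958712/((4*(-24/13)²)) = 958712/((4*(576/169))) = 958712/(2304/169) = 958712*(169/2304) = 20252791/288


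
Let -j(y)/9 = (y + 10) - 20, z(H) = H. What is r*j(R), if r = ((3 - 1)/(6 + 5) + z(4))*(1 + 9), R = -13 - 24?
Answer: 194580/11 ≈ 17689.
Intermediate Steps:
R = -37
r = 460/11 (r = ((3 - 1)/(6 + 5) + 4)*(1 + 9) = (2/11 + 4)*10 = (46/11)*10 = 460/11 ≈ 41.818)
j(y) = 90 - 9*y (j(y) = -9*((y + 10) - 20) = -9*((10 + y) - 20) = -9*(-10 + y) = 90 - 9*y)
r*j(R) = 460*(90 - 9*(-37))/11 = 460*(90 + 333)/11 = (460/11)*423 = 194580/11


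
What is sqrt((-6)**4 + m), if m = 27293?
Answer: sqrt(28589) ≈ 169.08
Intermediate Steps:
sqrt((-6)**4 + m) = sqrt((-6)**4 + 27293) = sqrt(1296 + 27293) = sqrt(28589)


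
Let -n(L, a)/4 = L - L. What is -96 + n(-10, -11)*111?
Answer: -96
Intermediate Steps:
n(L, a) = 0 (n(L, a) = -4*(L - L) = -4*0 = 0)
-96 + n(-10, -11)*111 = -96 + 0*111 = -96 + 0 = -96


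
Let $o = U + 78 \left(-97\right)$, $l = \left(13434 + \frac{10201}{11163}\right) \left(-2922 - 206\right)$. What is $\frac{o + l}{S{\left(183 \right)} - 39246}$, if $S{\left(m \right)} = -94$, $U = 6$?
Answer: $\frac{16757245928}{15684015} \approx 1068.4$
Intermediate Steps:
$l = - \frac{469118493704}{11163}$ ($l = \left(13434 + 10201 \cdot \frac{1}{11163}\right) \left(-3128\right) = \left(13434 + \frac{10201}{11163}\right) \left(-3128\right) = \frac{149973943}{11163} \left(-3128\right) = - \frac{469118493704}{11163} \approx -4.2024 \cdot 10^{7}$)
$o = -7560$ ($o = 6 + 78 \left(-97\right) = 6 - 7566 = -7560$)
$\frac{o + l}{S{\left(183 \right)} - 39246} = \frac{-7560 - \frac{469118493704}{11163}}{-94 - 39246} = - \frac{469202885984}{11163 \left(-39340\right)} = \left(- \frac{469202885984}{11163}\right) \left(- \frac{1}{39340}\right) = \frac{16757245928}{15684015}$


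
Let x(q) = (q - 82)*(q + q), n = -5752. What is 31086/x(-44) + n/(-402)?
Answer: 192613/11256 ≈ 17.112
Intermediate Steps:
x(q) = 2*q*(-82 + q) (x(q) = (-82 + q)*(2*q) = 2*q*(-82 + q))
31086/x(-44) + n/(-402) = 31086/((2*(-44)*(-82 - 44))) - 5752/(-402) = 31086/((2*(-44)*(-126))) - 5752*(-1/402) = 31086/11088 + 2876/201 = 31086*(1/11088) + 2876/201 = 157/56 + 2876/201 = 192613/11256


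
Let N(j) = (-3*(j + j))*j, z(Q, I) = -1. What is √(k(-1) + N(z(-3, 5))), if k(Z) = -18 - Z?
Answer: I*√23 ≈ 4.7958*I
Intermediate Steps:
N(j) = -6*j² (N(j) = (-3*2*j)*j = (-6*j)*j = -6*j²)
√(k(-1) + N(z(-3, 5))) = √((-18 - 1*(-1)) - 6*(-1)²) = √((-18 + 1) - 6*1) = √(-17 - 6) = √(-23) = I*√23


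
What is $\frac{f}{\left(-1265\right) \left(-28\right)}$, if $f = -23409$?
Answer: $- \frac{23409}{35420} \approx -0.6609$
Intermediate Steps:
$\frac{f}{\left(-1265\right) \left(-28\right)} = - \frac{23409}{\left(-1265\right) \left(-28\right)} = - \frac{23409}{35420}$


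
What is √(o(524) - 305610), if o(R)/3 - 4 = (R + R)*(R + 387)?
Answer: √2558586 ≈ 1599.6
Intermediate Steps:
o(R) = 12 + 6*R*(387 + R) (o(R) = 12 + 3*((R + R)*(R + 387)) = 12 + 3*((2*R)*(387 + R)) = 12 + 3*(2*R*(387 + R)) = 12 + 6*R*(387 + R))
√(o(524) - 305610) = √((12 + 6*524² + 2322*524) - 305610) = √((12 + 6*274576 + 1216728) - 305610) = √((12 + 1647456 + 1216728) - 305610) = √(2864196 - 305610) = √2558586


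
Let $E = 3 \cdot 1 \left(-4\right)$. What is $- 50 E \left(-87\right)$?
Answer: $-52200$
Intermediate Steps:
$E = -12$ ($E = 3 \left(-4\right) = -12$)
$- 50 E \left(-87\right) = \left(-50\right) \left(-12\right) \left(-87\right) = 600 \left(-87\right) = -52200$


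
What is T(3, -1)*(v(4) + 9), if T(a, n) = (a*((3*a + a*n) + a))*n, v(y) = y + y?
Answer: -459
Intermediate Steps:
v(y) = 2*y
T(a, n) = a*n*(4*a + a*n) (T(a, n) = (a*(4*a + a*n))*n = a*n*(4*a + a*n))
T(3, -1)*(v(4) + 9) = (-1*3²*(4 - 1))*(2*4 + 9) = (-1*9*3)*(8 + 9) = -27*17 = -459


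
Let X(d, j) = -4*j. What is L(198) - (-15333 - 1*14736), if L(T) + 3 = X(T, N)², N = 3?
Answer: 30210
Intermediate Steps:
L(T) = 141 (L(T) = -3 + (-4*3)² = -3 + (-12)² = -3 + 144 = 141)
L(198) - (-15333 - 1*14736) = 141 - (-15333 - 1*14736) = 141 - (-15333 - 14736) = 141 - 1*(-30069) = 141 + 30069 = 30210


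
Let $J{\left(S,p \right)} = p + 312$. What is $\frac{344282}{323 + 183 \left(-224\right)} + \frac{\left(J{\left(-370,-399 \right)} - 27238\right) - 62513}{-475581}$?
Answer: $- \frac{53360118740}{6447134563} \approx -8.2766$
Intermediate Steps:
$J{\left(S,p \right)} = 312 + p$
$\frac{344282}{323 + 183 \left(-224\right)} + \frac{\left(J{\left(-370,-399 \right)} - 27238\right) - 62513}{-475581} = \frac{344282}{323 + 183 \left(-224\right)} + \frac{\left(\left(312 - 399\right) - 27238\right) - 62513}{-475581} = \frac{344282}{323 - 40992} + \left(\left(-87 - 27238\right) - 62513\right) \left(- \frac{1}{475581}\right) = \frac{344282}{-40669} + \left(-27325 - 62513\right) \left(- \frac{1}{475581}\right) = 344282 \left(- \frac{1}{40669}\right) - - \frac{29946}{158527} = - \frac{344282}{40669} + \frac{29946}{158527} = - \frac{53360118740}{6447134563}$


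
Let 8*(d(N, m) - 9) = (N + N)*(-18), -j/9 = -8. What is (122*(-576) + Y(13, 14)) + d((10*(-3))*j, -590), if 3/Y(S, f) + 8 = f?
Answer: -121085/2 ≈ -60543.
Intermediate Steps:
j = 72 (j = -9*(-8) = 72)
Y(S, f) = 3/(-8 + f)
d(N, m) = 9 - 9*N/2 (d(N, m) = 9 + ((N + N)*(-18))/8 = 9 + ((2*N)*(-18))/8 = 9 + (-36*N)/8 = 9 - 9*N/2)
(122*(-576) + Y(13, 14)) + d((10*(-3))*j, -590) = (122*(-576) + 3/(-8 + 14)) + (9 - 9*10*(-3)*72/2) = (-70272 + 3/6) + (9 - (-135)*72) = (-70272 + 3*(⅙)) + (9 - 9/2*(-2160)) = (-70272 + ½) + (9 + 9720) = -140543/2 + 9729 = -121085/2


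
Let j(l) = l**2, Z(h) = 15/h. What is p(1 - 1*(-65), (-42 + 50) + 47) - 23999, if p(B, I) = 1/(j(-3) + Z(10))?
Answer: -503977/21 ≈ -23999.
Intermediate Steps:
p(B, I) = 2/21 (p(B, I) = 1/((-3)**2 + 15/10) = 1/(9 + 15*(1/10)) = 1/(9 + 3/2) = 1/(21/2) = 2/21)
p(1 - 1*(-65), (-42 + 50) + 47) - 23999 = 2/21 - 23999 = -503977/21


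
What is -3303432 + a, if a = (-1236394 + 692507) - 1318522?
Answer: -5165841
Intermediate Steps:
a = -1862409 (a = -543887 - 1318522 = -1862409)
-3303432 + a = -3303432 - 1862409 = -5165841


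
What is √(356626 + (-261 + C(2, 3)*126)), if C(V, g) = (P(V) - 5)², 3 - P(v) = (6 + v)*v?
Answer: √397189 ≈ 630.23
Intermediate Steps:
P(v) = 3 - v*(6 + v) (P(v) = 3 - (6 + v)*v = 3 - v*(6 + v))
C(V, g) = (-2 - V² - 6*V)² (C(V, g) = ((3 - V² - 6*V) - 5)² = (-2 - V² - 6*V)²)
√(356626 + (-261 + C(2, 3)*126)) = √(356626 + (-261 + (2 + 2² + 6*2)²*126)) = √(356626 + (-261 + (2 + 4 + 12)²*126)) = √(356626 + (-261 + 18²*126)) = √(356626 + (-261 + 324*126)) = √(356626 + (-261 + 40824)) = √(356626 + 40563) = √397189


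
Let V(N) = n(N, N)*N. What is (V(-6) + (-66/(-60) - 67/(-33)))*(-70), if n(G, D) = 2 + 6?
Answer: 103649/33 ≈ 3140.9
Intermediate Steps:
n(G, D) = 8
V(N) = 8*N
(V(-6) + (-66/(-60) - 67/(-33)))*(-70) = (8*(-6) + (-66/(-60) - 67/(-33)))*(-70) = (-48 + (-66*(-1/60) - 67*(-1/33)))*(-70) = (-48 + (11/10 + 67/33))*(-70) = (-48 + 1033/330)*(-70) = -14807/330*(-70) = 103649/33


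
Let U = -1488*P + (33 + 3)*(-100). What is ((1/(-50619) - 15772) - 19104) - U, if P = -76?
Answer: -7307561317/50619 ≈ -1.4436e+5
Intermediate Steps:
U = 109488 (U = -1488*(-76) + (33 + 3)*(-100) = 113088 + 36*(-100) = 113088 - 3600 = 109488)
((1/(-50619) - 15772) - 19104) - U = ((1/(-50619) - 15772) - 19104) - 1*109488 = ((-1/50619 - 15772) - 19104) - 109488 = (-798362869/50619 - 19104) - 109488 = -1765388245/50619 - 109488 = -7307561317/50619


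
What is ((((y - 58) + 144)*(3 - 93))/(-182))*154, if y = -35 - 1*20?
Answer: 30690/13 ≈ 2360.8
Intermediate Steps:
y = -55 (y = -35 - 20 = -55)
((((y - 58) + 144)*(3 - 93))/(-182))*154 = ((((-55 - 58) + 144)*(3 - 93))/(-182))*154 = (((-113 + 144)*(-90))*(-1/182))*154 = ((31*(-90))*(-1/182))*154 = -2790*(-1/182)*154 = (1395/91)*154 = 30690/13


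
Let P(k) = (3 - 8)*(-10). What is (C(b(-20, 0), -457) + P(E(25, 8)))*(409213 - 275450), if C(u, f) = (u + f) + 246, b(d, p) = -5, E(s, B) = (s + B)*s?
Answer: -22204658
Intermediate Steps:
E(s, B) = s*(B + s) (E(s, B) = (B + s)*s = s*(B + s))
P(k) = 50 (P(k) = -5*(-10) = 50)
C(u, f) = 246 + f + u (C(u, f) = (f + u) + 246 = 246 + f + u)
(C(b(-20, 0), -457) + P(E(25, 8)))*(409213 - 275450) = ((246 - 457 - 5) + 50)*(409213 - 275450) = (-216 + 50)*133763 = -166*133763 = -22204658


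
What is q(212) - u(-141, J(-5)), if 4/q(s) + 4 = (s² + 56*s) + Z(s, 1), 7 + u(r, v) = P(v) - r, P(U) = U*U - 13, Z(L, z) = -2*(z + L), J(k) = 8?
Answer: -5215703/28193 ≈ -185.00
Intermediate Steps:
Z(L, z) = -2*L - 2*z (Z(L, z) = -2*(L + z) = -2*L - 2*z)
P(U) = -13 + U² (P(U) = U² - 13 = -13 + U²)
u(r, v) = -20 + v² - r (u(r, v) = -7 + ((-13 + v²) - r) = -7 + (-13 + v² - r) = -20 + v² - r)
q(s) = 4/(-6 + s² + 54*s) (q(s) = 4/(-4 + ((s² + 56*s) + (-2*s - 2*1))) = 4/(-4 + ((s² + 56*s) + (-2*s - 2))) = 4/(-4 + ((s² + 56*s) + (-2 - 2*s))) = 4/(-4 + (-2 + s² + 54*s)) = 4/(-6 + s² + 54*s))
q(212) - u(-141, J(-5)) = 4/(-6 + 212² + 54*212) - (-20 + 8² - 1*(-141)) = 4/(-6 + 44944 + 11448) - (-20 + 64 + 141) = 4/56386 - 1*185 = 4*(1/56386) - 185 = 2/28193 - 185 = -5215703/28193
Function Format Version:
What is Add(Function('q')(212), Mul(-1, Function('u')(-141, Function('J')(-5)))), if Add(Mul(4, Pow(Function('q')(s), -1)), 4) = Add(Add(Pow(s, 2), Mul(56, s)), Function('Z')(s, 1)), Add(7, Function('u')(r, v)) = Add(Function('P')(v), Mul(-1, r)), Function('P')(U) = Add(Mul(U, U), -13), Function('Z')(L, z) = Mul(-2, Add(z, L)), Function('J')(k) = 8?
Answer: Rational(-5215703, 28193) ≈ -185.00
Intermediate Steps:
Function('Z')(L, z) = Add(Mul(-2, L), Mul(-2, z)) (Function('Z')(L, z) = Mul(-2, Add(L, z)) = Add(Mul(-2, L), Mul(-2, z)))
Function('P')(U) = Add(-13, Pow(U, 2)) (Function('P')(U) = Add(Pow(U, 2), -13) = Add(-13, Pow(U, 2)))
Function('u')(r, v) = Add(-20, Pow(v, 2), Mul(-1, r)) (Function('u')(r, v) = Add(-7, Add(Add(-13, Pow(v, 2)), Mul(-1, r))) = Add(-7, Add(-13, Pow(v, 2), Mul(-1, r))) = Add(-20, Pow(v, 2), Mul(-1, r)))
Function('q')(s) = Mul(4, Pow(Add(-6, Pow(s, 2), Mul(54, s)), -1)) (Function('q')(s) = Mul(4, Pow(Add(-4, Add(Add(Pow(s, 2), Mul(56, s)), Add(Mul(-2, s), Mul(-2, 1)))), -1)) = Mul(4, Pow(Add(-4, Add(Add(Pow(s, 2), Mul(56, s)), Add(Mul(-2, s), -2))), -1)) = Mul(4, Pow(Add(-4, Add(Add(Pow(s, 2), Mul(56, s)), Add(-2, Mul(-2, s)))), -1)) = Mul(4, Pow(Add(-4, Add(-2, Pow(s, 2), Mul(54, s))), -1)) = Mul(4, Pow(Add(-6, Pow(s, 2), Mul(54, s)), -1)))
Add(Function('q')(212), Mul(-1, Function('u')(-141, Function('J')(-5)))) = Add(Mul(4, Pow(Add(-6, Pow(212, 2), Mul(54, 212)), -1)), Mul(-1, Add(-20, Pow(8, 2), Mul(-1, -141)))) = Add(Mul(4, Pow(Add(-6, 44944, 11448), -1)), Mul(-1, Add(-20, 64, 141))) = Add(Mul(4, Pow(56386, -1)), Mul(-1, 185)) = Add(Mul(4, Rational(1, 56386)), -185) = Add(Rational(2, 28193), -185) = Rational(-5215703, 28193)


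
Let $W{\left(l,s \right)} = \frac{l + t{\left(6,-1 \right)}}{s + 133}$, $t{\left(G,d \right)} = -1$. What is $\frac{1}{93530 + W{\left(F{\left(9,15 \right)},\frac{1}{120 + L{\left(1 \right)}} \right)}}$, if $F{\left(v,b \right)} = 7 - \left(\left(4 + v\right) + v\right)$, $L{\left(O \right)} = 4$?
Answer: $\frac{16493}{1542588306} \approx 1.0692 \cdot 10^{-5}$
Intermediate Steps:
$F{\left(v,b \right)} = 3 - 2 v$ ($F{\left(v,b \right)} = 7 - \left(4 + 2 v\right) = 3 - 2 v$)
$W{\left(l,s \right)} = \frac{-1 + l}{133 + s}$ ($W{\left(l,s \right)} = \frac{l - 1}{s + 133} = \frac{-1 + l}{133 + s}$)
$\frac{1}{93530 + W{\left(F{\left(9,15 \right)},\frac{1}{120 + L{\left(1 \right)}} \right)}} = \frac{1}{93530 + \frac{-1 + \left(3 - 18\right)}{133 + \frac{1}{120 + 4}}} = \frac{1}{93530 + \frac{-1 + \left(3 - 18\right)}{133 + \frac{1}{124}}} = \frac{1}{93530 + \frac{-1 - 15}{133 + \frac{1}{124}}} = \frac{1}{93530 + \frac{1}{\frac{16493}{124}} \left(-16\right)} = \frac{1}{93530 + \frac{124}{16493} \left(-16\right)} = \frac{1}{93530 - \frac{1984}{16493}} = \frac{1}{\frac{1542588306}{16493}} = \frac{16493}{1542588306}$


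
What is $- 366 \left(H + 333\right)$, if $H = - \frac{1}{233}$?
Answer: $- \frac{28397208}{233} \approx -1.2188 \cdot 10^{5}$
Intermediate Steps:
$H = - \frac{1}{233}$ ($H = \left(-1\right) \frac{1}{233} = - \frac{1}{233} \approx -0.0042918$)
$- 366 \left(H + 333\right) = - 366 \left(- \frac{1}{233} + 333\right) = \left(-366\right) \frac{77588}{233} = - \frac{28397208}{233}$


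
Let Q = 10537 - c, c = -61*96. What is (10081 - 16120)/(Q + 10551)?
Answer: -6039/26944 ≈ -0.22413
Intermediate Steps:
c = -5856
Q = 16393 (Q = 10537 - 1*(-5856) = 10537 + 5856 = 16393)
(10081 - 16120)/(Q + 10551) = (10081 - 16120)/(16393 + 10551) = -6039/26944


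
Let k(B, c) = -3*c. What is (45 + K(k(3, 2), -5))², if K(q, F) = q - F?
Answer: 1936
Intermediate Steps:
(45 + K(k(3, 2), -5))² = (45 + (-3*2 - 1*(-5)))² = (45 + (-6 + 5))² = (45 - 1)² = 44² = 1936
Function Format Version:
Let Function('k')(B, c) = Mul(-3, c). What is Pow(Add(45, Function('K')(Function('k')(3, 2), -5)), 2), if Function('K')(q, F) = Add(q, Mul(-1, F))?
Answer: 1936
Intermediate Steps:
Pow(Add(45, Function('K')(Function('k')(3, 2), -5)), 2) = Pow(Add(45, Add(Mul(-3, 2), Mul(-1, -5))), 2) = Pow(Add(45, Add(-6, 5)), 2) = Pow(Add(45, -1), 2) = Pow(44, 2) = 1936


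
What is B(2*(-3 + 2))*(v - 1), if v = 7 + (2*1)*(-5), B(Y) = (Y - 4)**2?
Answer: -144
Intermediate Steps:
B(Y) = (-4 + Y)**2
v = -3 (v = 7 + 2*(-5) = 7 - 10 = -3)
B(2*(-3 + 2))*(v - 1) = (-4 + 2*(-3 + 2))**2*(-3 - 1) = (-4 + 2*(-1))**2*(-4) = (-4 - 2)**2*(-4) = (-6)**2*(-4) = 36*(-4) = -144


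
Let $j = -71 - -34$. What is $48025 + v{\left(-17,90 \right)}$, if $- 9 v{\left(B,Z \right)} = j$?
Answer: $\frac{432262}{9} \approx 48029.0$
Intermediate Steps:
$j = -37$ ($j = -71 + 34 = -37$)
$v{\left(B,Z \right)} = \frac{37}{9}$ ($v{\left(B,Z \right)} = \left(- \frac{1}{9}\right) \left(-37\right) = \frac{37}{9}$)
$48025 + v{\left(-17,90 \right)} = 48025 + \frac{37}{9} = \frac{432262}{9}$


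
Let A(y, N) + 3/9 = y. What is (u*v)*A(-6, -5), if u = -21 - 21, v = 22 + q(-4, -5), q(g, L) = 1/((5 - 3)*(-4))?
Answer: 23275/4 ≈ 5818.8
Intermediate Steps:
A(y, N) = -1/3 + y
q(g, L) = -1/8 (q(g, L) = -1/4/2 = (1/2)*(-1/4) = -1/8)
v = 175/8 (v = 22 - 1/8 = 175/8 ≈ 21.875)
u = -42
(u*v)*A(-6, -5) = (-42*175/8)*(-1/3 - 6) = -3675/4*(-19/3) = 23275/4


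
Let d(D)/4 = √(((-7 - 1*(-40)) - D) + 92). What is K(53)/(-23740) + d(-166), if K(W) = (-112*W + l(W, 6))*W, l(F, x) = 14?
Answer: 156933/11870 + 4*√291 ≈ 81.456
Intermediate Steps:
K(W) = W*(14 - 112*W) (K(W) = (-112*W + 14)*W = (14 - 112*W)*W = W*(14 - 112*W))
d(D) = 4*√(125 - D) (d(D) = 4*√(((-7 - 1*(-40)) - D) + 92) = 4*√(((-7 + 40) - D) + 92) = 4*√((33 - D) + 92) = 4*√(125 - D))
K(53)/(-23740) + d(-166) = (14*53*(1 - 8*53))/(-23740) + 4*√(125 - 1*(-166)) = (14*53*(1 - 424))*(-1/23740) + 4*√(125 + 166) = (14*53*(-423))*(-1/23740) + 4*√291 = -313866*(-1/23740) + 4*√291 = 156933/11870 + 4*√291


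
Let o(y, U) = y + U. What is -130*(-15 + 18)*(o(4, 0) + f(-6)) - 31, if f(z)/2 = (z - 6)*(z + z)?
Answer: -113911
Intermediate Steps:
f(z) = 4*z*(-6 + z) (f(z) = 2*((z - 6)*(z + z)) = 2*((-6 + z)*(2*z)) = 2*(2*z*(-6 + z)) = 4*z*(-6 + z))
o(y, U) = U + y
-130*(-15 + 18)*(o(4, 0) + f(-6)) - 31 = -130*(-15 + 18)*((0 + 4) + 4*(-6)*(-6 - 6)) - 31 = -390*(4 + 4*(-6)*(-12)) - 31 = -390*(4 + 288) - 31 = -390*292 - 31 = -130*876 - 31 = -113880 - 31 = -113911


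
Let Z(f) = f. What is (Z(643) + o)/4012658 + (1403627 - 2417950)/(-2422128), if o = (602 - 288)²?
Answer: 2155250430563/4859585648112 ≈ 0.44350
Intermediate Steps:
o = 98596 (o = 314² = 98596)
(Z(643) + o)/4012658 + (1403627 - 2417950)/(-2422128) = (643 + 98596)/4012658 + (1403627 - 2417950)/(-2422128) = 99239*(1/4012658) - 1014323*(-1/2422128) = 99239/4012658 + 1014323/2422128 = 2155250430563/4859585648112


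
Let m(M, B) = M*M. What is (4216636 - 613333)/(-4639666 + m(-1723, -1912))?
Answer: -1201101/556979 ≈ -2.1565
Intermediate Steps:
m(M, B) = M²
(4216636 - 613333)/(-4639666 + m(-1723, -1912)) = (4216636 - 613333)/(-4639666 + (-1723)²) = 3603303/(-4639666 + 2968729) = 3603303/(-1670937) = 3603303*(-1/1670937) = -1201101/556979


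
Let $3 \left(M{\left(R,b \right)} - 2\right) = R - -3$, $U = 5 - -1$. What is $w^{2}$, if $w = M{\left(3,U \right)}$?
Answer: $16$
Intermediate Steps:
$U = 6$ ($U = 5 + 1 = 6$)
$M{\left(R,b \right)} = 3 + \frac{R}{3}$ ($M{\left(R,b \right)} = 2 + \frac{R - -3}{3} = 2 + \frac{R + 3}{3} = 2 + \frac{3 + R}{3} = 2 + \left(1 + \frac{R}{3}\right) = 3 + \frac{R}{3}$)
$w = 4$ ($w = 3 + \frac{1}{3} \cdot 3 = 3 + 1 = 4$)
$w^{2} = 4^{2} = 16$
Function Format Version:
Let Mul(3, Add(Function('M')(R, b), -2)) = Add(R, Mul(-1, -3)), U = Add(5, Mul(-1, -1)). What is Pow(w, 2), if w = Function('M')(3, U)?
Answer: 16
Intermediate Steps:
U = 6 (U = Add(5, 1) = 6)
Function('M')(R, b) = Add(3, Mul(Rational(1, 3), R)) (Function('M')(R, b) = Add(2, Mul(Rational(1, 3), Add(R, Mul(-1, -3)))) = Add(2, Mul(Rational(1, 3), Add(R, 3))) = Add(2, Mul(Rational(1, 3), Add(3, R))) = Add(2, Add(1, Mul(Rational(1, 3), R))) = Add(3, Mul(Rational(1, 3), R)))
w = 4 (w = Add(3, Mul(Rational(1, 3), 3)) = Add(3, 1) = 4)
Pow(w, 2) = Pow(4, 2) = 16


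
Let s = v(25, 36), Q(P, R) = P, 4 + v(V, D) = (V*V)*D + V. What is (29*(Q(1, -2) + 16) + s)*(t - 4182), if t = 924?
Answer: -74979612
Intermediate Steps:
v(V, D) = -4 + V + D*V² (v(V, D) = -4 + ((V*V)*D + V) = -4 + (V²*D + V) = -4 + (D*V² + V) = -4 + (V + D*V²) = -4 + V + D*V²)
s = 22521 (s = -4 + 25 + 36*25² = -4 + 25 + 36*625 = -4 + 25 + 22500 = 22521)
(29*(Q(1, -2) + 16) + s)*(t - 4182) = (29*(1 + 16) + 22521)*(924 - 4182) = (29*17 + 22521)*(-3258) = (493 + 22521)*(-3258) = 23014*(-3258) = -74979612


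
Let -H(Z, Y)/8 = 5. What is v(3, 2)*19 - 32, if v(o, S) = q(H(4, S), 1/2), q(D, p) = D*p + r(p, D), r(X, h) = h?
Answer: -1172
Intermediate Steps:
H(Z, Y) = -40 (H(Z, Y) = -8*5 = -40)
q(D, p) = D + D*p (q(D, p) = D*p + D = D + D*p)
v(o, S) = -60 (v(o, S) = -40*(1 + 1/2) = -40*(1 + ½) = -40*3/2 = -60)
v(3, 2)*19 - 32 = -60*19 - 32 = -1140 - 32 = -1172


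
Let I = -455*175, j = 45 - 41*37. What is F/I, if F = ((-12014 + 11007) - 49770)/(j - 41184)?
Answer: -50777/3396484000 ≈ -1.4950e-5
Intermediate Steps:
j = -1472 (j = 45 - 1517 = -1472)
I = -79625
F = 50777/42656 (F = ((-12014 + 11007) - 49770)/(-1472 - 41184) = (-1007 - 49770)/(-42656) = -50777*(-1/42656) = 50777/42656 ≈ 1.1904)
F/I = (50777/42656)/(-79625) = (50777/42656)*(-1/79625) = -50777/3396484000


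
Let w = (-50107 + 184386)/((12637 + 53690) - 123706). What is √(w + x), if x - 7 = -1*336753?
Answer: I*√22626393408223/8197 ≈ 580.3*I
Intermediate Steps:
x = -336746 (x = 7 - 1*336753 = 7 - 336753 = -336746)
w = -134279/57379 (w = 134279/(66327 - 123706) = 134279/(-57379) = 134279*(-1/57379) = -134279/57379 ≈ -2.3402)
√(w + x) = √(-134279/57379 - 336746) = √(-19322283013/57379) = I*√22626393408223/8197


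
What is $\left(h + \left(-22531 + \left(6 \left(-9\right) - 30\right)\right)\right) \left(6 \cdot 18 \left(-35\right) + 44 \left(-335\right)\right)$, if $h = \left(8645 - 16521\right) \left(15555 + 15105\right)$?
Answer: $4472594353000$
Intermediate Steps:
$h = -241478160$ ($h = \left(-7876\right) 30660 = -241478160$)
$\left(h + \left(-22531 + \left(6 \left(-9\right) - 30\right)\right)\right) \left(6 \cdot 18 \left(-35\right) + 44 \left(-335\right)\right) = \left(-241478160 + \left(-22531 + \left(6 \left(-9\right) - 30\right)\right)\right) \left(6 \cdot 18 \left(-35\right) + 44 \left(-335\right)\right) = \left(-241478160 - 22615\right) \left(108 \left(-35\right) - 14740\right) = \left(-241478160 - 22615\right) \left(-3780 - 14740\right) = \left(-241478160 - 22615\right) \left(-18520\right) = \left(-241500775\right) \left(-18520\right) = 4472594353000$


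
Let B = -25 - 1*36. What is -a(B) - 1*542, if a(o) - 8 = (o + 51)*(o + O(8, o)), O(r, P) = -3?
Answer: -1190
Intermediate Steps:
B = -61 (B = -25 - 36 = -61)
a(o) = 8 + (-3 + o)*(51 + o) (a(o) = 8 + (o + 51)*(o - 3) = 8 + (51 + o)*(-3 + o) = 8 + (-3 + o)*(51 + o))
-a(B) - 1*542 = -(-145 + (-61)**2 + 48*(-61)) - 1*542 = -(-145 + 3721 - 2928) - 542 = -1*648 - 542 = -648 - 542 = -1190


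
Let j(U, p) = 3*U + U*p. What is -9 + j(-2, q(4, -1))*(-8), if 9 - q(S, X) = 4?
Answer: 119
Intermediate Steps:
q(S, X) = 5 (q(S, X) = 9 - 1*4 = 9 - 4 = 5)
-9 + j(-2, q(4, -1))*(-8) = -9 - 2*(3 + 5)*(-8) = -9 - 2*8*(-8) = -9 - 16*(-8) = -9 + 128 = 119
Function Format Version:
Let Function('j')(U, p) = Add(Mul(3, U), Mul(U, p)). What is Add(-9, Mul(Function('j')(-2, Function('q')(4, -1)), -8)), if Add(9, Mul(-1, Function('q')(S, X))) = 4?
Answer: 119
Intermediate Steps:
Function('q')(S, X) = 5 (Function('q')(S, X) = Add(9, Mul(-1, 4)) = Add(9, -4) = 5)
Add(-9, Mul(Function('j')(-2, Function('q')(4, -1)), -8)) = Add(-9, Mul(Mul(-2, Add(3, 5)), -8)) = Add(-9, Mul(Mul(-2, 8), -8)) = Add(-9, Mul(-16, -8)) = Add(-9, 128) = 119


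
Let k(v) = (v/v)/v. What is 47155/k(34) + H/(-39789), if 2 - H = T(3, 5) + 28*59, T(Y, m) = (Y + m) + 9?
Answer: 63792511697/39789 ≈ 1.6033e+6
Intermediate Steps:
T(Y, m) = 9 + Y + m
k(v) = 1/v
H = -1667 (H = 2 - ((9 + 3 + 5) + 28*59) = 2 - (17 + 1652) = 2 - 1*1669 = 2 - 1669 = -1667)
47155/k(34) + H/(-39789) = 47155/(1/34) - 1667/(-39789) = 47155/(1/34) - 1667*(-1/39789) = 47155*34 + 1667/39789 = 1603270 + 1667/39789 = 63792511697/39789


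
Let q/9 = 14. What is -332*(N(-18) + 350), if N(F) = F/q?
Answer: -813068/7 ≈ -1.1615e+5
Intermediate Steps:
q = 126 (q = 9*14 = 126)
N(F) = F/126
-332*(N(-18) + 350) = -332*((1/126)*(-18) + 350) = -332*(-⅐ + 350) = -332*2449/7 = -813068/7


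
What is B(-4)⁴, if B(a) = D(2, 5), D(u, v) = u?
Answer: 16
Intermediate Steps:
B(a) = 2
B(-4)⁴ = 2⁴ = 16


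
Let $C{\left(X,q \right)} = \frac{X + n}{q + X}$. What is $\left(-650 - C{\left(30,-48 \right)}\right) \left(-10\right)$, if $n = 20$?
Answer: $\frac{58250}{9} \approx 6472.2$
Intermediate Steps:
$C{\left(X,q \right)} = \frac{20 + X}{X + q}$ ($C{\left(X,q \right)} = \frac{X + 20}{q + X} = \frac{20 + X}{X + q}$)
$\left(-650 - C{\left(30,-48 \right)}\right) \left(-10\right) = \left(-650 - \frac{20 + 30}{30 - 48}\right) \left(-10\right) = \left(-650 - \frac{1}{-18} \cdot 50\right) \left(-10\right) = \left(-650 - \left(- \frac{1}{18}\right) 50\right) \left(-10\right) = \left(-650 - - \frac{25}{9}\right) \left(-10\right) = \left(-650 + \frac{25}{9}\right) \left(-10\right) = \left(- \frac{5825}{9}\right) \left(-10\right) = \frac{58250}{9}$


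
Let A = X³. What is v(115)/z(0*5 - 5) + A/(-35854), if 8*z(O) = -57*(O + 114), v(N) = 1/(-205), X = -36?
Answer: 29712200536/22832992455 ≈ 1.3013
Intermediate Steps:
v(N) = -1/205
z(O) = -3249/4 - 57*O/8 (z(O) = (-57*(O + 114))/8 = (-57*(114 + O))/8 = (-6498 - 57*O)/8 = -3249/4 - 57*O/8)
A = -46656 (A = (-36)³ = -46656)
v(115)/z(0*5 - 5) + A/(-35854) = -1/(205*(-3249/4 - 57*(0*5 - 5)/8)) - 46656/(-35854) = -1/(205*(-3249/4 - 57*(0 - 5)/8)) - 46656*(-1/35854) = -1/(205*(-3249/4 - 57/8*(-5))) + 23328/17927 = -1/(205*(-3249/4 + 285/8)) + 23328/17927 = -1/(205*(-6213/8)) + 23328/17927 = -1/205*(-8/6213) + 23328/17927 = 8/1273665 + 23328/17927 = 29712200536/22832992455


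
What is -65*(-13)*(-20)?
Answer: -16900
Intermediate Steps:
-65*(-13)*(-20) = 845*(-20) = -16900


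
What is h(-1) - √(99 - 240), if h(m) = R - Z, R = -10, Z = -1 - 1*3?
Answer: -6 - I*√141 ≈ -6.0 - 11.874*I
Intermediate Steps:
Z = -4 (Z = -1 - 3 = -4)
h(m) = -6 (h(m) = -10 - 1*(-4) = -10 + 4 = -6)
h(-1) - √(99 - 240) = -6 - √(99 - 240) = -6 - √(-141) = -6 - I*√141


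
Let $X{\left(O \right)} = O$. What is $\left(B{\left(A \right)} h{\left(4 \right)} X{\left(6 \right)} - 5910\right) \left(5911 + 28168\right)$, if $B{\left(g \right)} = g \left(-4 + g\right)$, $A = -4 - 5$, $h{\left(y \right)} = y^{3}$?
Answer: $1329694422$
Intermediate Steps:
$A = -9$
$\left(B{\left(A \right)} h{\left(4 \right)} X{\left(6 \right)} - 5910\right) \left(5911 + 28168\right) = \left(- 9 \left(-4 - 9\right) 4^{3} \cdot 6 - 5910\right) \left(5911 + 28168\right) = \left(\left(-9\right) \left(-13\right) 64 \cdot 6 - 5910\right) 34079 = \left(117 \cdot 64 \cdot 6 - 5910\right) 34079 = \left(7488 \cdot 6 - 5910\right) 34079 = \left(44928 - 5910\right) 34079 = 39018 \cdot 34079 = 1329694422$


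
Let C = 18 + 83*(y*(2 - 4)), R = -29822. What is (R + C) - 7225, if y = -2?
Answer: -36697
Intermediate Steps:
C = 350 (C = 18 + 83*(-2*(2 - 4)) = 18 + 83*(-2*(-2)) = 18 + 83*4 = 18 + 332 = 350)
(R + C) - 7225 = (-29822 + 350) - 7225 = -29472 - 7225 = -36697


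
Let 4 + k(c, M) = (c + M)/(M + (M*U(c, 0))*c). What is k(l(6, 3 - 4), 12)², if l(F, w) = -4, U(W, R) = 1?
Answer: 1444/81 ≈ 17.827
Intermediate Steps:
k(c, M) = -4 + (M + c)/(M + M*c) (k(c, M) = -4 + (c + M)/(M + (M*1)*c) = -4 + (M + c)/(M + M*c))
k(l(6, 3 - 4), 12)² = ((-4 - 3*12 - 4*12*(-4))/(12*(1 - 4)))² = ((1/12)*(-4 - 36 + 192)/(-3))² = ((1/12)*(-⅓)*152)² = (-38/9)² = 1444/81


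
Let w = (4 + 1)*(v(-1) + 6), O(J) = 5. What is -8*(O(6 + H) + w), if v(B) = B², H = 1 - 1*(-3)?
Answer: -320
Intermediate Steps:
H = 4 (H = 1 + 3 = 4)
w = 35 (w = (4 + 1)*((-1)² + 6) = 5*(1 + 6) = 5*7 = 35)
-8*(O(6 + H) + w) = -8*(5 + 35) = -8*40 = -320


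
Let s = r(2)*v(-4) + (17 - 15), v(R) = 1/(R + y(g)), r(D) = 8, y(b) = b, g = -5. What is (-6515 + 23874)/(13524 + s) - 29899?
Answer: -3639329443/121726 ≈ -29898.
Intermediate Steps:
v(R) = 1/(-5 + R) (v(R) = 1/(R - 5) = 1/(-5 + R))
s = 10/9 (s = 8/(-5 - 4) + (17 - 15) = 8/(-9) + 2 = 8*(-⅑) + 2 = -8/9 + 2 = 10/9 ≈ 1.1111)
(-6515 + 23874)/(13524 + s) - 29899 = (-6515 + 23874)/(13524 + 10/9) - 29899 = 17359/(121726/9) - 29899 = 17359*(9/121726) - 29899 = 156231/121726 - 29899 = -3639329443/121726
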